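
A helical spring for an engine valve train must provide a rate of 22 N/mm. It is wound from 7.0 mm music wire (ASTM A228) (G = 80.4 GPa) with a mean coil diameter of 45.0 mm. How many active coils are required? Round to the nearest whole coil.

12

N_a = Gd⁴/(8D³k) = (80.4×10³ × 7.0⁴)/(8 × 45.0³ × 22)
    = 1.9304e+08 / 1.6038e+07 = 12.04 → 12 coils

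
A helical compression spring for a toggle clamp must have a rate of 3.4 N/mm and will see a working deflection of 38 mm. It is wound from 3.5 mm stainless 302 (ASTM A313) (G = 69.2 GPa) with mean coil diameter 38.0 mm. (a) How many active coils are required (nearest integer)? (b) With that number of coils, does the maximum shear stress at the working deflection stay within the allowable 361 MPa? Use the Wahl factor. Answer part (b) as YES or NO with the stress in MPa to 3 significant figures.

N_a = Gd⁴/(8D³k) = (69.2×10³)(3.5⁴)/(8·38.0³·3.4) = 6.958 → N_a = 7
Actual rate k = Gd⁴/(8D³·7) = 3.3794 N/mm
Working load F = kδ = 3.3794·38 = 128.42 N
C = 38.0/3.5 = 10.8571; K_W = (4C−1)/(4C−4)+0.615/C = 1.1327
τ_max = K_W·8FD/(πd³) = 1.1327·289.83 = 328.3 MPa
τ_max ≤ 361 MPa → acceptable

(a) 7 coils; (b) YES, τ_max = 328 MPa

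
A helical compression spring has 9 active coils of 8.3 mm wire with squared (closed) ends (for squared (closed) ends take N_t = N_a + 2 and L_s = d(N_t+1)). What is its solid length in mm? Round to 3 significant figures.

squared (closed) ends: N_t = N_a + 2 = 9 + 2 = 11
L_s = d·(N_t+1) = 8.3 × 12 = 99.6 mm

99.6 mm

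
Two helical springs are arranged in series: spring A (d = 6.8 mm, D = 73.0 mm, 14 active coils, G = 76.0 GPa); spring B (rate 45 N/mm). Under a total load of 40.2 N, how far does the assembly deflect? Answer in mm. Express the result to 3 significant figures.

k_A = Gd⁴/(8D³N_a) = (76.0×10³)(6.8⁴)/(8·73.0³·14) = 3.7296 N/mm
Series: 1/k_eq = 1/3.7296 + 1/45 = 0.29035; k_eq = 3.4442 N/mm
δ = F/k_eq = 40.2/3.4442 = 11.672 mm

11.7 mm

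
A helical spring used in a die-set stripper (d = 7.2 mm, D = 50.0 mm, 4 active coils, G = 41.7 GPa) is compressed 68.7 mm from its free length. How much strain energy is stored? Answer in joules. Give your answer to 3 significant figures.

66.1 J

k = Gd⁴/(8D³N_a) = (41.7×10³)(7.2⁴)/(8·50.0³·4) = 28.016 N/mm
U = ½kδ² = 0.5 × 28.016 × 68.7² = 66113 N·mm = 66.113 J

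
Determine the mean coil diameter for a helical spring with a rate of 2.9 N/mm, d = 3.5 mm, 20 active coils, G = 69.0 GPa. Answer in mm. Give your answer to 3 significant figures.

D = (Gd⁴/(8N_a·k))^(1/3) = (69.0×10³·3.5⁴/(8·20·2.9))^(1/3)
  = (22315.3)^(1/3) = 28.1536 mm

28.2 mm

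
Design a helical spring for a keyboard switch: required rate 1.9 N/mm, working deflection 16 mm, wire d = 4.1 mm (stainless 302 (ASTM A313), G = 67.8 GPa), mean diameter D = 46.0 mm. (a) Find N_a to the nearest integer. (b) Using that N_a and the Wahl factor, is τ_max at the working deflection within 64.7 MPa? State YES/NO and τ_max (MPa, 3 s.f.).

N_a = Gd⁴/(8D³k) = (67.8×10³)(4.1⁴)/(8·46.0³·1.9) = 12.95 → N_a = 13
Actual rate k = Gd⁴/(8D³·13) = 1.8926 N/mm
Working load F = kδ = 1.8926·16 = 30.282 N
C = 46.0/4.1 = 11.2195; K_W = (4C−1)/(4C−4)+0.615/C = 1.1282
τ_max = K_W·8FD/(πd³) = 1.1282·51.467 = 58.065 MPa
τ_max ≤ 64.7 MPa → acceptable

(a) 13 coils; (b) YES, τ_max = 58.1 MPa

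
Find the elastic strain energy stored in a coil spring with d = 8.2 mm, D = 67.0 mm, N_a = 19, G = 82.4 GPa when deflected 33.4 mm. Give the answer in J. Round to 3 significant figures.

4.55 J

k = Gd⁴/(8D³N_a) = (82.4×10³)(8.2⁴)/(8·67.0³·19) = 8.1492 N/mm
U = ½kδ² = 0.5 × 8.1492 × 33.4² = 4545.5 N·mm = 4.5455 J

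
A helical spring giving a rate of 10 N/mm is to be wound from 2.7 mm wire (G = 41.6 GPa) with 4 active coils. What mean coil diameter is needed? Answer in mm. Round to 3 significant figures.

19.0 mm

D = (Gd⁴/(8N_a·k))^(1/3) = (41.6×10³·2.7⁴/(8·4·10))^(1/3)
  = (6908.73)^(1/3) = 19.0458 mm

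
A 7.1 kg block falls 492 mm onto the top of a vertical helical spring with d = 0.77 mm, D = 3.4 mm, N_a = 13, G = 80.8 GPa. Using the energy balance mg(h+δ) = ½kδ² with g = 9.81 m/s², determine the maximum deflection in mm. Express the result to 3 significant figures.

k = Gd⁴/(8D³N_a) = (80.8×10³)(0.77⁴)/(8·3.4³·13) = 6.9487 N/mm
W = mg = 7.1 × 9.81 = 69.651 N
½kδ² − Wδ − Wh = 0 → δ = (W + √(W² + 2kWh))/k
δ = (69.651 + √(4851.3 + 476241))/6.9487 = (69.651 + 693.61)/6.9487 = 109.84 mm

110 mm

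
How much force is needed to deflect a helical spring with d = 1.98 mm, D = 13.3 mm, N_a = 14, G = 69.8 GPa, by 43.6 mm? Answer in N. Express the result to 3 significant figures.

k = Gd⁴/(8D³N_a) = (69.8×10³)(1.98⁴)/(8·13.3³·14) = 4.0714 N/mm
F = k·δ = 4.0714 × 43.6 = 177.51 N

178 N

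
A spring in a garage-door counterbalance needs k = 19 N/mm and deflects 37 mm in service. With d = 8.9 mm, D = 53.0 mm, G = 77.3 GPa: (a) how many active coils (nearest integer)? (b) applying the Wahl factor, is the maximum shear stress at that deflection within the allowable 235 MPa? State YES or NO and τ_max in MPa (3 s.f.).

N_a = Gd⁴/(8D³k) = (77.3×10³)(8.9⁴)/(8·53.0³·19) = 21.43 → N_a = 21
Actual rate k = Gd⁴/(8D³·21) = 19.391 N/mm
Working load F = kδ = 19.391·37 = 717.47 N
C = 53.0/8.9 = 5.9551; K_W = (4C−1)/(4C−4)+0.615/C = 1.2546
τ_max = K_W·8FD/(πd³) = 1.2546·137.36 = 172.33 MPa
τ_max ≤ 235 MPa → acceptable

(a) 21 coils; (b) YES, τ_max = 172 MPa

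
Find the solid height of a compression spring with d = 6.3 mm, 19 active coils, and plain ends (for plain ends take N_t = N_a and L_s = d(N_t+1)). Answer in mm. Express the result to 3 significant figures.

126 mm

plain ends: N_t = N_a = 19
L_s = d·(N_t+1) = 6.3 × 20 = 126 mm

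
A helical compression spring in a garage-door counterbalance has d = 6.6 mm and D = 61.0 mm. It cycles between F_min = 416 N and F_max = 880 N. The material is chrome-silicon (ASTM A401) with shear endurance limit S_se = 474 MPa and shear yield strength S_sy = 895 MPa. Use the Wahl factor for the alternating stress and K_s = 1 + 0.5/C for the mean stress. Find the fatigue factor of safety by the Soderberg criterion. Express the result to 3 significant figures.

C = D/d = 61.0/6.6 = 9.2424; K_W = (4C−1)/(4C−4)+0.615/C = 1.1575; K_s = 1+0.5/C = 1.0541
F_a = (F_max−F_min)/2 = 232 N; F_m = (F_max+F_min)/2 = 648 N
τ_a = K_W·8F_aD/(πd³) = 1.1575 × 125.35 = 145.1 MPa
τ_m = K_s·8F_mD/(πd³) = 1.0541 × 350.12 = 369.06 MPa
Soderberg: 1/n_f = τ_a/S_se + τ_m/S_sy = 145.1/474 + 369.06/895 = 0.30611 + 0.41235 = 0.71847
n_f = 1/0.71847 = 1.392

1.39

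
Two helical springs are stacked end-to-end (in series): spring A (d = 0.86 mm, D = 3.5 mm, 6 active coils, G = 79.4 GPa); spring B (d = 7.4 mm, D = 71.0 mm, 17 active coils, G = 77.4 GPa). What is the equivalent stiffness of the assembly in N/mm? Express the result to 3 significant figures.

k_A = Gd⁴/(8D³N_a) = (79.4×10³)(0.86⁴)/(8·3.5³·6) = 21.104 N/mm
k_B = Gd⁴/(8D³N_a) = (77.4×10³)(7.4⁴)/(8·71.0³·17) = 4.7682 N/mm
Series: 1/k_eq = 1/21.104 + 1/4.7682 = 0.25711; k_eq = 3.8894 N/mm

3.89 N/mm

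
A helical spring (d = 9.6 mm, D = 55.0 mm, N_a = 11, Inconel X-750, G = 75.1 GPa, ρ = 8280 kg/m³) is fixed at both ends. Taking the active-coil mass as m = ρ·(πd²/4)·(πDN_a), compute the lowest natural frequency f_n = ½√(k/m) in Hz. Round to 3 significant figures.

97.8 Hz

k = Gd⁴/(8D³N_a) = (75.1×10³)(9.6⁴)/(8·55.0³·11) = 43.567 N/mm = 43567 N/m
Wire length L = πDN_a = π·55.0·11 = 1900.7 mm
m = ρ·(πd²/4)·L = 8280 × 72.382×10⁻⁶ m² × 1.9007 m = 1.1391 kg
f_n = ½√(k/m) = 0.5·√(43567/1.1391) = 0.5·√(38246) = 97.783 Hz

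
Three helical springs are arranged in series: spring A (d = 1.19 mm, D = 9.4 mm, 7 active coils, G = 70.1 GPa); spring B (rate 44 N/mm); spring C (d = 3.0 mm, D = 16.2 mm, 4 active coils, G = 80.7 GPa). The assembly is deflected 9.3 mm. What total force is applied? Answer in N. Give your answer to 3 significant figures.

24.8 N

k_A = Gd⁴/(8D³N_a) = (70.1×10³)(1.19⁴)/(8·9.4³·7) = 3.0223 N/mm
k_C = Gd⁴/(8D³N_a) = (80.7×10³)(3.0⁴)/(8·16.2³·4) = 48.047 N/mm
Series: 1/k_eq = 1/3.0223 + 1/44 + 1/48.047 = 0.37442; k_eq = 2.6708 N/mm
F = k_eq·δ = 2.6708·9.3 = 24.839 N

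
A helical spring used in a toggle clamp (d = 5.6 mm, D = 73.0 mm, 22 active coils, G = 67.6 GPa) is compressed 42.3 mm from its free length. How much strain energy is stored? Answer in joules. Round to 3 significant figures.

0.869 J

k = Gd⁴/(8D³N_a) = (67.6×10³)(5.6⁴)/(8·73.0³·22) = 0.971 N/mm
U = ½kδ² = 0.5 × 0.971 × 42.3² = 868.7 N·mm = 0.8687 J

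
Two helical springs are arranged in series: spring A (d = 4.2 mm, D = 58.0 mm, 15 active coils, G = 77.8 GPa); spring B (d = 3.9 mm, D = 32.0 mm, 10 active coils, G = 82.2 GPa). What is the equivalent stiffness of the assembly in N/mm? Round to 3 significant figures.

0.905 N/mm

k_A = Gd⁴/(8D³N_a) = (77.8×10³)(4.2⁴)/(8·58.0³·15) = 1.034 N/mm
k_B = Gd⁴/(8D³N_a) = (82.2×10³)(3.9⁴)/(8·32.0³·10) = 7.2542 N/mm
Series: 1/k_eq = 1/1.034 + 1/7.2542 = 1.105; k_eq = 0.90499 N/mm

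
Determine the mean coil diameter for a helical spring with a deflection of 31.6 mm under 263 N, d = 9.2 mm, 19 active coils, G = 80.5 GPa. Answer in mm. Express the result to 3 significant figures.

77.0 mm

Required rate k = F/δ = 263/31.6 = 8.3228 N/mm
D = (Gd⁴/(8N_a·k))^(1/3) = (80.5×10³·9.2⁴/(8·19·8.3228))^(1/3)
  = (455864)^(1/3) = 76.9623 mm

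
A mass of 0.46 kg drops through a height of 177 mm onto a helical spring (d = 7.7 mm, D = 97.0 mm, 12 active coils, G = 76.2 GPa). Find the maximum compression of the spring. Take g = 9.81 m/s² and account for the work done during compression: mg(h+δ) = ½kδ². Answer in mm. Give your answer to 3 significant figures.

k = Gd⁴/(8D³N_a) = (76.2×10³)(7.7⁴)/(8·97.0³·12) = 3.0573 N/mm
W = mg = 0.46 × 9.81 = 4.5126 N
½kδ² − Wδ − Wh = 0 → δ = (W + √(W² + 2kWh))/k
δ = (4.5126 + √(20.364 + 4883.84))/3.0573 = (4.5126 + 70.03)/3.0573 = 24.382 mm

24.4 mm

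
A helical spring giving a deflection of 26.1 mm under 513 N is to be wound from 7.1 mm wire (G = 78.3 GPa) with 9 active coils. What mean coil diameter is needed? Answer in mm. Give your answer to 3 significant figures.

Required rate k = F/δ = 513/26.1 = 19.655 N/mm
D = (Gd⁴/(8N_a·k))^(1/3) = (78.3×10³·7.1⁴/(8·9·19.655))^(1/3)
  = (140600)^(1/3) = 51.9990 mm

52.0 mm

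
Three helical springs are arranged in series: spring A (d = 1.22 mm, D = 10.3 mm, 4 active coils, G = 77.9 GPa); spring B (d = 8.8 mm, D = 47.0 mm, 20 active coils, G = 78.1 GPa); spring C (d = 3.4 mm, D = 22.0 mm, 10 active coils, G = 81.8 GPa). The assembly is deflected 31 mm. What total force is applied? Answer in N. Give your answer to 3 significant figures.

98.1 N

k_A = Gd⁴/(8D³N_a) = (77.9×10³)(1.22⁴)/(8·10.3³·4) = 4.9353 N/mm
k_B = Gd⁴/(8D³N_a) = (78.1×10³)(8.8⁴)/(8·47.0³·20) = 28.195 N/mm
k_C = Gd⁴/(8D³N_a) = (81.8×10³)(3.4⁴)/(8·22.0³·10) = 12.832 N/mm
Series: 1/k_eq = 1/4.9353 + 1/28.195 + 1/12.832 = 0.31602; k_eq = 3.1644 N/mm
F = k_eq·δ = 3.1644·31 = 98.096 N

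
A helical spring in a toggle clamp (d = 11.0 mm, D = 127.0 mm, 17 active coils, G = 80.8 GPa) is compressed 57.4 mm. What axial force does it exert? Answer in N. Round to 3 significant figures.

244 N

k = Gd⁴/(8D³N_a) = (80.8×10³)(11.0⁴)/(8·127.0³·17) = 4.2465 N/mm
F = k·δ = 4.2465 × 57.4 = 243.75 N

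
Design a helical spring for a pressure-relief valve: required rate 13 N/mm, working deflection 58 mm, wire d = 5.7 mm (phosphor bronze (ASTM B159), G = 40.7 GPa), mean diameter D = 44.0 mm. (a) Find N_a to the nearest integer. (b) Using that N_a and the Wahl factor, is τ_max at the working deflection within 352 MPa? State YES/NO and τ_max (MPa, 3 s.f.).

N_a = Gd⁴/(8D³k) = (40.7×10³)(5.7⁴)/(8·44.0³·13) = 4.85 → N_a = 5
Actual rate k = Gd⁴/(8D³·5) = 12.609 N/mm
Working load F = kδ = 12.609·58 = 731.31 N
C = 44.0/5.7 = 7.7193; K_W = (4C−1)/(4C−4)+0.615/C = 1.1913
τ_max = K_W·8FD/(πd³) = 1.1913·442.46 = 527.1 MPa
τ_max > 352 MPa → exceeds allowable

(a) 5 coils; (b) NO, τ_max = 527 MPa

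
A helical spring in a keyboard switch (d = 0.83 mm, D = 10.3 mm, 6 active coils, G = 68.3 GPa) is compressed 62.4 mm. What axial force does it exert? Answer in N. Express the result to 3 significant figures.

k = Gd⁴/(8D³N_a) = (68.3×10³)(0.83⁴)/(8·10.3³·6) = 0.61799 N/mm
F = k·δ = 0.61799 × 62.4 = 38.562 N

38.6 N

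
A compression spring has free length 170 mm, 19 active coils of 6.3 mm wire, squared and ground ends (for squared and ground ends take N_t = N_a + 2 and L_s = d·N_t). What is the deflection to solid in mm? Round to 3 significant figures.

37.7 mm

N_t = 21; L_s = 6.3·21 = 132.3 mm
δ_solid = L₀ − L_s = 170 − 132.3 = 37.7 mm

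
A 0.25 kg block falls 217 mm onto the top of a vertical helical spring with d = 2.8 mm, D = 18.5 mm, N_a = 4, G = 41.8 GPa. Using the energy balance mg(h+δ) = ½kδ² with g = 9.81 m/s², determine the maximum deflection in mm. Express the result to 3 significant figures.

9.36 mm

k = Gd⁴/(8D³N_a) = (41.8×10³)(2.8⁴)/(8·18.5³·4) = 12.681 N/mm
W = mg = 0.25 × 9.81 = 2.4525 N
½kδ² − Wδ − Wh = 0 → δ = (W + √(W² + 2kWh))/k
δ = (2.4525 + √(6.0148 + 13497.1))/12.681 = (2.4525 + 116.2)/12.681 = 9.3572 mm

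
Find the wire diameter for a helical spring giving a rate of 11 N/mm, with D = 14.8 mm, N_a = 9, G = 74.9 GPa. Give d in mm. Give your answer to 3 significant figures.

2.42 mm

d = (8D³N_a·k / G)^(1/4) = (8·14.8³·9·11 / (74.9×10³))^0.25
  = (34.279)^0.25 = 2.4197 mm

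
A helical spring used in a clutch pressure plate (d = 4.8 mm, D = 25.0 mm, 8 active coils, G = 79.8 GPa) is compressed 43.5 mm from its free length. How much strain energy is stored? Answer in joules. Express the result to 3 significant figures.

k = Gd⁴/(8D³N_a) = (79.8×10³)(4.8⁴)/(8·25.0³·8) = 42.361 N/mm
U = ½kδ² = 0.5 × 42.361 × 43.5² = 40079 N·mm = 40.079 J

40.1 J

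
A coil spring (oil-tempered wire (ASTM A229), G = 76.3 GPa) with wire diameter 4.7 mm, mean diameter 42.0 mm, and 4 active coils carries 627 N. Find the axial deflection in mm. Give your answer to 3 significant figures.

39.9 mm

k = Gd⁴/(8D³N_a) = (76.3×10³)(4.7⁴)/(8·42.0³·4) = 15.704 N/mm
δ = F/k = 627 / 15.704 = 39.925 mm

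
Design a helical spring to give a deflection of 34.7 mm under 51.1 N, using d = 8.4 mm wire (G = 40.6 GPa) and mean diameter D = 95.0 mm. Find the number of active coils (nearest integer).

20

Required rate k = F/δ = 51.1/34.7 = 1.4726 N/mm
N_a = Gd⁴/(8D³k) = (40.6×10³ × 8.4⁴)/(8 × 95.0³ × 1.4726)
    = 2.02136e+08 / 1.01007e+07 = 20.01 → 20 coils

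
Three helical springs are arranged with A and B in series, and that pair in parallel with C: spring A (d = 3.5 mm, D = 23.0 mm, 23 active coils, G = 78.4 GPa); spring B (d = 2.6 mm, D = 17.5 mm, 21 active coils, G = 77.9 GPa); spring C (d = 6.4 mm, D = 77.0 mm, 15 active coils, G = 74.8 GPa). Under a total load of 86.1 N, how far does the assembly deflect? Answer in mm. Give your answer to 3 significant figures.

k_A = Gd⁴/(8D³N_a) = (78.4×10³)(3.5⁴)/(8·23.0³·23) = 5.2552 N/mm
k_B = Gd⁴/(8D³N_a) = (77.9×10³)(2.6⁴)/(8·17.5³·21) = 3.9537 N/mm
k_C = Gd⁴/(8D³N_a) = (74.8×10³)(6.4⁴)/(8·77.0³·15) = 2.2907 N/mm
Springs A,B series: k_AB = 1/(1/5.2552+1/3.9537) = 2.2562 N/mm; parallel with C: k_eq = 2.2562+2.2907 = 4.5469 N/mm
δ = F/k_eq = 86.1/4.5469 = 18.936 mm

18.9 mm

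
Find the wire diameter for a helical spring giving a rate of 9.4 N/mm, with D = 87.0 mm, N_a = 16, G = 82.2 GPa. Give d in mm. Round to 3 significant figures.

d = (8D³N_a·k / G)^(1/4) = (8·87.0³·16·9.4 / (82.2×10³))^0.25
  = (9638.8)^0.25 = 9.9085 mm

9.91 mm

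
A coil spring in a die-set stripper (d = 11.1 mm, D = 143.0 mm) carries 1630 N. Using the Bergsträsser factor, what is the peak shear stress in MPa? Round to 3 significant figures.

Spring index C = D/d = 143.0/11.1 = 12.8829
K_B = (4C+2)/(4C−3) = 53.532/48.532 = 1.1030
τ₀ = 8FD/(πd³) = 8·1630·143.0/(π·11.1³) = 1.86472e+06/4296.5 = 434.01 MPa
τ_max = K·τ₀ = 1.1030 × 434.01 = 478.72 MPa

479 MPa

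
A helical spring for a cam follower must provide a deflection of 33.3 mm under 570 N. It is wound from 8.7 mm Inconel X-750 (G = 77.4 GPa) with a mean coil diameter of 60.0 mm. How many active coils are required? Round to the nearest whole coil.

Required rate k = F/δ = 570/33.3 = 17.117 N/mm
N_a = Gd⁴/(8D³k) = (77.4×10³ × 8.7⁴)/(8 × 60.0³ × 17.117)
    = 4.43423e+08 / 2.95784e+07 = 14.99 → 15 coils

15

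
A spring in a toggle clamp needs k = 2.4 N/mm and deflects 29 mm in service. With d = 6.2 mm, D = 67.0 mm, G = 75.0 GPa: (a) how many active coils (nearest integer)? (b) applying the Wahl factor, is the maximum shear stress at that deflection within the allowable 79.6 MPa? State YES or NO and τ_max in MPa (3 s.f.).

(a) 19 coils; (b) YES, τ_max = 57.0 MPa

N_a = Gd⁴/(8D³k) = (75.0×10³)(6.2⁴)/(8·67.0³·2.4) = 19.19 → N_a = 19
Actual rate k = Gd⁴/(8D³·19) = 2.4242 N/mm
Working load F = kδ = 2.4242·29 = 70.3 N
C = 67.0/6.2 = 10.8065; K_W = (4C−1)/(4C−4)+0.615/C = 1.1334
τ_max = K_W·8FD/(πd³) = 1.1334·50.327 = 57.04 MPa
τ_max ≤ 79.6 MPa → acceptable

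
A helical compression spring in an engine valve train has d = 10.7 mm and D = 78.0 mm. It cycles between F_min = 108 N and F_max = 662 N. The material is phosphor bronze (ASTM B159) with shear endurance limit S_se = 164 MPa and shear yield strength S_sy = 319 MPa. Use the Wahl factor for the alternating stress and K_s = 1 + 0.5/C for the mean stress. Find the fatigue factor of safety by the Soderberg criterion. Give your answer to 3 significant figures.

C = D/d = 78.0/10.7 = 7.2897; K_W = (4C−1)/(4C−4)+0.615/C = 1.2036; K_s = 1+0.5/C = 1.0686
F_a = (F_max−F_min)/2 = 277 N; F_m = (F_max+F_min)/2 = 385 N
τ_a = K_W·8F_aD/(πd³) = 1.2036 × 44.912 = 54.057 MPa
τ_m = K_s·8F_mD/(πd³) = 1.0686 × 62.423 = 66.704 MPa
Soderberg: 1/n_f = τ_a/S_se + τ_m/S_sy = 54.057/164 + 66.704/319 = 0.32961 + 0.20911 = 0.53872
n_f = 1/0.53872 = 1.856

1.86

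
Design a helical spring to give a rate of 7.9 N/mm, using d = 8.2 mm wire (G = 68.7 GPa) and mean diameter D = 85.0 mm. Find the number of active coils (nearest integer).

8

N_a = Gd⁴/(8D³k) = (68.7×10³ × 8.2⁴)/(8 × 85.0³ × 7.9)
    = 3.10608e+08 / 3.88127e+07 = 8.003 → 8 coils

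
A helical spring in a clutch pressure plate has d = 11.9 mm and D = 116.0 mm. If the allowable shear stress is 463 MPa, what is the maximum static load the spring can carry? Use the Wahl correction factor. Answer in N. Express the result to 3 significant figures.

2300 N

C = D/d = 116.0/11.9 = 9.7479
K_W = (4C−1)/(4C−4) + 0.615/C = 37.992/34.992 + 0.0631 = 1.1488
τ_max = K·8FD/(πd³) → F_max = τ_allow·πd³/(8DK)
F_max = 463·π·11.9³/(8·116.0·1.1488) = 2.4512e+06/1066.1 = 2299.2 N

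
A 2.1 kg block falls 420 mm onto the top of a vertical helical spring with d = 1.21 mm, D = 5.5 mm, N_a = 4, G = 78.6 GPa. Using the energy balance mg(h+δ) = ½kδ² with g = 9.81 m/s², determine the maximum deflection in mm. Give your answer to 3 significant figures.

24.0 mm

k = Gd⁴/(8D³N_a) = (78.6×10³)(1.21⁴)/(8·5.5³·4) = 31.647 N/mm
W = mg = 2.1 × 9.81 = 20.601 N
½kδ² − Wδ − Wh = 0 → δ = (W + √(W² + 2kWh))/k
δ = (20.601 + √(424.4 + 547638))/31.647 = (20.601 + 740.31)/31.647 = 24.044 mm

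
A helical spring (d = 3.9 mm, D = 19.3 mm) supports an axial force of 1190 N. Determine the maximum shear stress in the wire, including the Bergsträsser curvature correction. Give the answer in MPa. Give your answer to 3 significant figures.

Spring index C = D/d = 19.3/3.9 = 4.9487
K_B = (4C+2)/(4C−3) = 21.795/16.795 = 1.2977
τ₀ = 8FD/(πd³) = 8·1190·19.3/(π·3.9³) = 183736/186.36 = 985.94 MPa
τ_max = K·τ₀ = 1.2977 × 985.94 = 1279.5 MPa

1280 MPa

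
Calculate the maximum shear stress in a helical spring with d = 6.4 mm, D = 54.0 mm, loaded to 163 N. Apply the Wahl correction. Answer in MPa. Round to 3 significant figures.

100 MPa

Spring index C = D/d = 54.0/6.4 = 8.4375
K_W = (4C−1)/(4C−4) + 0.615/C = 32.750/29.750 + 0.0729 = 1.1737
τ₀ = 8FD/(πd³) = 8·163·54.0/(π·6.4³) = 70416/823.55 = 85.503 MPa
τ_max = K·τ₀ = 1.1737 × 85.503 = 100.36 MPa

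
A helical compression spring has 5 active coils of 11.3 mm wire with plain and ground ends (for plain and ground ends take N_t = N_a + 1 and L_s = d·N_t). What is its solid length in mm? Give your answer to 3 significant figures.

67.8 mm

plain and ground ends: N_t = N_a + 1 = 5 + 1 = 6
L_s = d·N_t = 11.3 × 6 = 67.8 mm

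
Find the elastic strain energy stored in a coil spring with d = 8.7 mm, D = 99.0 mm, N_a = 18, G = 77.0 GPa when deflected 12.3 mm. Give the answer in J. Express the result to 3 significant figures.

0.239 J

k = Gd⁴/(8D³N_a) = (77.0×10³)(8.7⁴)/(8·99.0³·18) = 3.1572 N/mm
U = ½kδ² = 0.5 × 3.1572 × 12.3² = 238.83 N·mm = 0.23883 J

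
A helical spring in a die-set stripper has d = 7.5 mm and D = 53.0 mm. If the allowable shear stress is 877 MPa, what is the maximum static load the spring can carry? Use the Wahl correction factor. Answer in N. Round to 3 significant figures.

C = D/d = 53.0/7.5 = 7.0667
K_W = (4C−1)/(4C−4) + 0.615/C = 27.267/24.267 + 0.0870 = 1.2107
τ_max = K·8FD/(πd³) → F_max = τ_allow·πd³/(8DK)
F_max = 877·π·7.5³/(8·53.0·1.2107) = 1.1623e+06/513.32 = 2264.4 N

2260 N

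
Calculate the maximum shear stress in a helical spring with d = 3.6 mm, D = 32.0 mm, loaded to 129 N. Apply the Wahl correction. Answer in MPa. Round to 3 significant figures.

262 MPa

Spring index C = D/d = 32.0/3.6 = 8.8889
K_W = (4C−1)/(4C−4) + 0.615/C = 34.556/31.556 + 0.0692 = 1.1643
τ₀ = 8FD/(πd³) = 8·129·32.0/(π·3.6³) = 33024/146.57 = 225.31 MPa
τ_max = K·τ₀ = 1.1643 × 225.31 = 262.31 MPa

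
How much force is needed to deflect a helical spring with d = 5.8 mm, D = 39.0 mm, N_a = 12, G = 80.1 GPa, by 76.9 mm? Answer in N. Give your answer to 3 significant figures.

1220 N

k = Gd⁴/(8D³N_a) = (80.1×10³)(5.8⁴)/(8·39.0³·12) = 15.918 N/mm
F = k·δ = 15.918 × 76.9 = 1224.1 N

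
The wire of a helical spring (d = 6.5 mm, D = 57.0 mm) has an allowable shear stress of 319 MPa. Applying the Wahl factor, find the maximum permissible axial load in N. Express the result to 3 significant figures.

517 N

C = D/d = 57.0/6.5 = 8.7692
K_W = (4C−1)/(4C−4) + 0.615/C = 34.077/31.077 + 0.0701 = 1.1667
τ_max = K·8FD/(πd³) → F_max = τ_allow·πd³/(8DK)
F_max = 319·π·6.5³/(8·57.0·1.1667) = 2.7522e+05/532 = 517.33 N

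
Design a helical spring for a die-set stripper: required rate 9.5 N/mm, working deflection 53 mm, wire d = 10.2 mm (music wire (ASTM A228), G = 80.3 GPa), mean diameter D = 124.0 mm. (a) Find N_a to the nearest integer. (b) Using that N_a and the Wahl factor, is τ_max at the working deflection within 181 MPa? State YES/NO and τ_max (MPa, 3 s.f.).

(a) 6 coils; (b) YES, τ_max = 167 MPa

N_a = Gd⁴/(8D³k) = (80.3×10³)(10.2⁴)/(8·124.0³·9.5) = 5.998 → N_a = 6
Actual rate k = Gd⁴/(8D³·6) = 9.4975 N/mm
Working load F = kδ = 9.4975·53 = 503.37 N
C = 124.0/10.2 = 12.1569; K_W = (4C−1)/(4C−4)+0.615/C = 1.1178
τ_max = K_W·8FD/(πd³) = 1.1178·149.78 = 167.42 MPa
τ_max ≤ 181 MPa → acceptable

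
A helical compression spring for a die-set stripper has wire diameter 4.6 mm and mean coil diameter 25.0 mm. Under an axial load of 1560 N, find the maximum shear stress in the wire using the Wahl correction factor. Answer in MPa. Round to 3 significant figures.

Spring index C = D/d = 25.0/4.6 = 5.4348
K_W = (4C−1)/(4C−4) + 0.615/C = 20.739/17.739 + 0.1132 = 1.2823
τ₀ = 8FD/(πd³) = 8·1560·25.0/(π·4.6³) = 312000/305.79 = 1020.3 MPa
τ_max = K·τ₀ = 1.2823 × 1020.3 = 1308.3 MPa

1310 MPa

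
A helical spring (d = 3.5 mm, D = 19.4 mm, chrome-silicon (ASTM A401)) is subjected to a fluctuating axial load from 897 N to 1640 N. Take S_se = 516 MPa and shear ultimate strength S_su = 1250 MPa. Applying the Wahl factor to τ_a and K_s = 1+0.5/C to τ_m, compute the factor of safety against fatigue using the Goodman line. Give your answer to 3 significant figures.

0.429

C = D/d = 19.4/3.5 = 5.5429; K_W = (4C−1)/(4C−4)+0.615/C = 1.2760; K_s = 1+0.5/C = 1.0902
F_a = (F_max−F_min)/2 = 371.5 N; F_m = (F_max+F_min)/2 = 1268.5 N
τ_a = K_W·8F_aD/(πd³) = 1.2760 × 428.05 = 546.21 MPa
τ_m = K_s·8F_mD/(πd³) = 1.0902 × 1461.6 = 1593.4 MPa
Goodman: 1/n_f = τ_a/S_se + τ_m/S_su = 546.21/516 + 1593.4/1250 = 1.05856 + 1.27476 = 2.3333
n_f = 1/2.3333 = 0.4286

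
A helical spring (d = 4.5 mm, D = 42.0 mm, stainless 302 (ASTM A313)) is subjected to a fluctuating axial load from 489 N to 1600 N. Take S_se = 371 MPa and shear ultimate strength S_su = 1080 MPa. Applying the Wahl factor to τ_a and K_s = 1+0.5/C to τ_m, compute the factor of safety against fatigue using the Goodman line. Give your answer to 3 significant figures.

C = D/d = 42.0/4.5 = 9.3333; K_W = (4C−1)/(4C−4)+0.615/C = 1.1559; K_s = 1+0.5/C = 1.0536
F_a = (F_max−F_min)/2 = 555.5 N; F_m = (F_max+F_min)/2 = 1044.5 N
τ_a = K_W·8F_aD/(πd³) = 1.1559 × 651.98 = 753.62 MPa
τ_m = K_s·8F_mD/(πd³) = 1.0536 × 1225.9 = 1291.6 MPa
Goodman: 1/n_f = τ_a/S_se + τ_m/S_su = 753.62/371 + 1291.6/1080 = 2.03133 + 1.19592 = 3.2272
n_f = 1/3.2272 = 0.3099

0.310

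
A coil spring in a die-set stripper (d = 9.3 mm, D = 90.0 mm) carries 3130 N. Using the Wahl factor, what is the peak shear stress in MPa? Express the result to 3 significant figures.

Spring index C = D/d = 90.0/9.3 = 9.6774
K_W = (4C−1)/(4C−4) + 0.615/C = 37.710/34.710 + 0.0636 = 1.1500
τ₀ = 8FD/(πd³) = 8·3130·90.0/(π·9.3³) = 2.2536e+06/2527 = 891.82 MPa
τ_max = K·τ₀ = 1.1500 × 891.82 = 1025.6 MPa

1030 MPa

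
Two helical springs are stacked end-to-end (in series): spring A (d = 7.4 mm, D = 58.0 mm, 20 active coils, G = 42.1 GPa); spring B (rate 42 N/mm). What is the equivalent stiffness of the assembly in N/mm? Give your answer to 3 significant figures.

k_A = Gd⁴/(8D³N_a) = (42.1×10³)(7.4⁴)/(8·58.0³·20) = 4.0439 N/mm
Series: 1/k_eq = 1/4.0439 + 1/42 = 0.27109; k_eq = 3.6888 N/mm

3.69 N/mm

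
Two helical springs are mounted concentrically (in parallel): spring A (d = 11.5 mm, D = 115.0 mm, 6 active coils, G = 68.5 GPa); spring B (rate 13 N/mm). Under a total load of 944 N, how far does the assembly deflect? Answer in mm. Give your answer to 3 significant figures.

k_A = Gd⁴/(8D³N_a) = (68.5×10³)(11.5⁴)/(8·115.0³·6) = 16.411 N/mm
Parallel: k_eq = 16.411 + 13 = 29.411 N/mm
δ = F/k_eq = 944/29.411 = 32.096 mm

32.1 mm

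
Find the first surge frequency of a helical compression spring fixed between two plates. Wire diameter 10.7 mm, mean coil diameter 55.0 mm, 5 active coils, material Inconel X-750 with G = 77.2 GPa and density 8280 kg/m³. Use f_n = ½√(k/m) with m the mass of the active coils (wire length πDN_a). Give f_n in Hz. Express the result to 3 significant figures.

k = Gd⁴/(8D³N_a) = (77.2×10³)(10.7⁴)/(8·55.0³·5) = 152.06 N/mm = 1.5206e+05 N/m
Wire length L = πDN_a = π·55.0·5 = 863.94 mm
m = ρ·(πd²/4)·L = 8280 × 89.92×10⁻⁶ m² × 0.86394 m = 0.64324 kg
f_n = ½√(k/m) = 0.5·√(1.5206e+05/0.64324) = 0.5·√(2.3639e+05) = 243.1 Hz

243 Hz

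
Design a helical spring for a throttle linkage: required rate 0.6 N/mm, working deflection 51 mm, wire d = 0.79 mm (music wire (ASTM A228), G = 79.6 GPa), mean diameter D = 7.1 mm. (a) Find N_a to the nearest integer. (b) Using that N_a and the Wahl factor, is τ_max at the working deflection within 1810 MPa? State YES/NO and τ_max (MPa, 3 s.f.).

N_a = Gd⁴/(8D³k) = (79.6×10³)(0.79⁴)/(8·7.1³·0.6) = 18.05 → N_a = 18
Actual rate k = Gd⁴/(8D³·18) = 0.60157 N/mm
Working load F = kδ = 0.60157·51 = 30.68 N
C = 7.1/0.79 = 8.9873; K_W = (4C−1)/(4C−4)+0.615/C = 1.1623
τ_max = K_W·8FD/(πd³) = 1.1623·1125 = 1307.7 MPa
τ_max ≤ 1810 MPa → acceptable

(a) 18 coils; (b) YES, τ_max = 1310 MPa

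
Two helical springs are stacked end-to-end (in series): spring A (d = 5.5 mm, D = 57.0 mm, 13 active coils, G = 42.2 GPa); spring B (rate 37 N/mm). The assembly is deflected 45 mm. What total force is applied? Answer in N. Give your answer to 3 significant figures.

k_A = Gd⁴/(8D³N_a) = (42.2×10³)(5.5⁴)/(8·57.0³·13) = 2.005 N/mm
Series: 1/k_eq = 1/2.005 + 1/37 = 0.52579; k_eq = 1.9019 N/mm
F = k_eq·δ = 1.9019·45 = 85.585 N

85.6 N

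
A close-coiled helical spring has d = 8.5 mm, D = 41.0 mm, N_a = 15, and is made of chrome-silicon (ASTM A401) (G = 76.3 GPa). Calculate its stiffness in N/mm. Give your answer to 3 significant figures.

48.2 N/mm

k = Gd⁴/(8D³N_a) = (76.3×10³ × 8.5⁴) / (8 × 41.0³ × 15)
  = 3.98291e+08 / 8.27052e+06 = 48.158 N/mm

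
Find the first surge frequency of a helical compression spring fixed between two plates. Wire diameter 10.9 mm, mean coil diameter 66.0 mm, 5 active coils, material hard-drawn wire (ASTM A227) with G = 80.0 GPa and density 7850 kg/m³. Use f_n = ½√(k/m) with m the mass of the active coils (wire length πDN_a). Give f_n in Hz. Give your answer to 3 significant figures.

k = Gd⁴/(8D³N_a) = (80.0×10³)(10.9⁴)/(8·66.0³·5) = 98.198 N/mm = 98198 N/m
Wire length L = πDN_a = π·66.0·5 = 1036.7 mm
m = ρ·(πd²/4)·L = 7850 × 93.313×10⁻⁶ m² × 1.0367 m = 0.75941 kg
f_n = ½√(k/m) = 0.5·√(98198/0.75941) = 0.5·√(1.2931e+05) = 179.8 Hz

180 Hz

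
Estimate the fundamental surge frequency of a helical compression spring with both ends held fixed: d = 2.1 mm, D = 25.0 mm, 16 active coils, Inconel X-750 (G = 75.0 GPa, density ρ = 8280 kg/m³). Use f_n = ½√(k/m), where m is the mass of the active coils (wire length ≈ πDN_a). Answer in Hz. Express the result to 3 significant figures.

71.1 Hz

k = Gd⁴/(8D³N_a) = (75.0×10³)(2.1⁴)/(8·25.0³·16) = 0.7293 N/mm = 729.3 N/m
Wire length L = πDN_a = π·25.0·16 = 1256.6 mm
m = ρ·(πd²/4)·L = 8280 × 3.4636×10⁻⁶ m² × 1.2566 m = 0.036039 kg
f_n = ½√(k/m) = 0.5·√(729.3/0.036039) = 0.5·√(20237) = 71.128 Hz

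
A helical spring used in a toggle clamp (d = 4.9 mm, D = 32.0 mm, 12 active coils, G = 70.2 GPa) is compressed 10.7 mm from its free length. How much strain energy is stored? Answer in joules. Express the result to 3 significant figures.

0.736 J

k = Gd⁴/(8D³N_a) = (70.2×10³)(4.9⁴)/(8·32.0³·12) = 12.865 N/mm
U = ½kδ² = 0.5 × 12.865 × 10.7² = 736.44 N·mm = 0.73644 J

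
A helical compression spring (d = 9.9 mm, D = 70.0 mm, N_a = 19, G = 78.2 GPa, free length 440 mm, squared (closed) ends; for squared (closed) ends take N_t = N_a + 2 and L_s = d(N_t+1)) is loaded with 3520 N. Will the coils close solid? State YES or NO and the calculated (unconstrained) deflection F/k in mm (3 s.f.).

YES, δ = 244 mm

k = Gd⁴/(8D³N_a) = (78.2×10³)(9.9⁴)/(8·70.0³·19) = 14.408 N/mm
N_t = 21; L_s = 9.9·22 = 217.8 mm; δ_solid = L₀ − L_s = 440 − 217.8 = 222.2 mm
δ = F/k = 3520/14.408 = 244.31 mm
δ ≥ δ_solid → spring goes solid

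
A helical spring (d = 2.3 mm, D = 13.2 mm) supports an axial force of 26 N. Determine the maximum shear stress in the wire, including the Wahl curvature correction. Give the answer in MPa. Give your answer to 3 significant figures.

Spring index C = D/d = 13.2/2.3 = 5.7391
K_W = (4C−1)/(4C−4) + 0.615/C = 21.957/18.957 + 0.1072 = 1.2654
τ₀ = 8FD/(πd³) = 8·26·13.2/(π·2.3³) = 2745.6/38.224 = 71.83 MPa
τ_max = K·τ₀ = 1.2654 × 71.83 = 90.894 MPa

90.9 MPa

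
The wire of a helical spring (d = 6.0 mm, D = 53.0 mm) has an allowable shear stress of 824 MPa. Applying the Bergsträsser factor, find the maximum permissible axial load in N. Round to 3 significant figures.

C = D/d = 53.0/6.0 = 8.8333
K_B = (4C+2)/(4C−3) = 37.333/32.333 = 1.1546
τ_max = K·8FD/(πd³) → F_max = τ_allow·πd³/(8DK)
F_max = 824·π·6.0³/(8·53.0·1.1546) = 5.5915e+05/489.57 = 1142.1 N

1140 N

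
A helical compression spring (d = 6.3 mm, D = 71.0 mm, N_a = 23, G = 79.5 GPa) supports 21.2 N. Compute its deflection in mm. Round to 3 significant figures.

11.1 mm

k = Gd⁴/(8D³N_a) = (79.5×10³)(6.3⁴)/(8·71.0³·23) = 1.9017 N/mm
δ = F/k = 21.2 / 1.9017 = 11.148 mm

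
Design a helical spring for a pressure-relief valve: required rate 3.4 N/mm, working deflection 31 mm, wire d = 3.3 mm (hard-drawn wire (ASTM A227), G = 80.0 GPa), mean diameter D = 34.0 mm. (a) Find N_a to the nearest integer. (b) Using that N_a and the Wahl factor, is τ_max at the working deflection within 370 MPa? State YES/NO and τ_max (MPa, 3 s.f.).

(a) 9 coils; (b) YES, τ_max = 286 MPa

N_a = Gd⁴/(8D³k) = (80.0×10³)(3.3⁴)/(8·34.0³·3.4) = 8.874 → N_a = 9
Actual rate k = Gd⁴/(8D³·9) = 3.3526 N/mm
Working load F = kδ = 3.3526·31 = 103.93 N
C = 34.0/3.3 = 10.3030; K_W = (4C−1)/(4C−4)+0.615/C = 1.1403
τ_max = K_W·8FD/(πd³) = 1.1403·250.39 = 285.52 MPa
τ_max ≤ 370 MPa → acceptable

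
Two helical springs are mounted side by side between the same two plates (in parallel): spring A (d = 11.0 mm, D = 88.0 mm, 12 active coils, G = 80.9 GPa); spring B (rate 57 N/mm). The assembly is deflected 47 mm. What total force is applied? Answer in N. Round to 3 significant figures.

k_A = Gd⁴/(8D³N_a) = (80.9×10³)(11.0⁴)/(8·88.0³·12) = 18.105 N/mm
Parallel: k_eq = 18.105 + 57 = 75.105 N/mm
F = k_eq·δ = 75.105·47 = 3529.9 N

3530 N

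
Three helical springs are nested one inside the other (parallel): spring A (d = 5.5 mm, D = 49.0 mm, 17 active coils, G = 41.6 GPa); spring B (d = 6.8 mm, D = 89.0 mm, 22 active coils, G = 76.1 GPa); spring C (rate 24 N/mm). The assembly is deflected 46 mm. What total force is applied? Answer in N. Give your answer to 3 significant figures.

k_A = Gd⁴/(8D³N_a) = (41.6×10³)(5.5⁴)/(8·49.0³·17) = 2.3791 N/mm
k_B = Gd⁴/(8D³N_a) = (76.1×10³)(6.8⁴)/(8·89.0³·22) = 1.3114 N/mm
Parallel: k_eq = 2.3791 + 1.3114 + 24 = 27.691 N/mm
F = k_eq·δ = 27.691·46 = 1273.8 N

1270 N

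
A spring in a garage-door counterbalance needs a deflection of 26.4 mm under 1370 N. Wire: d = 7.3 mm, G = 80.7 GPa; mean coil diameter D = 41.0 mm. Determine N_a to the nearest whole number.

8

Required rate k = F/δ = 1370/26.4 = 51.894 N/mm
N_a = Gd⁴/(8D³k) = (80.7×10³ × 7.3⁴)/(8 × 41.0³ × 51.894)
    = 2.29174e+08 / 2.86127e+07 = 8.01 → 8 coils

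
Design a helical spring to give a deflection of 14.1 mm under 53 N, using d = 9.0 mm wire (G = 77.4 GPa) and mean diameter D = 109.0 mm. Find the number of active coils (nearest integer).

Required rate k = F/δ = 53/14.1 = 3.7589 N/mm
N_a = Gd⁴/(8D³k) = (77.4×10³ × 9.0⁴)/(8 × 109.0³ × 3.7589)
    = 5.07821e+08 / 3.89427e+07 = 13.04 → 13 coils

13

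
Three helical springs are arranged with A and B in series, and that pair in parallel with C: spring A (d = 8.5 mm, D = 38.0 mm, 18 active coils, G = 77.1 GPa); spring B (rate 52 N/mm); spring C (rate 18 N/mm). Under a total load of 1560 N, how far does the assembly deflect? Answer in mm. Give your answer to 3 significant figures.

k_A = Gd⁴/(8D³N_a) = (77.1×10³)(8.5⁴)/(8·38.0³·18) = 50.935 N/mm
Springs A,B series: k_AB = 1/(1/50.935+1/52) = 25.731 N/mm; parallel with C: k_eq = 25.731+18 = 43.731 N/mm
δ = F/k_eq = 1560/43.731 = 35.673 mm

35.7 mm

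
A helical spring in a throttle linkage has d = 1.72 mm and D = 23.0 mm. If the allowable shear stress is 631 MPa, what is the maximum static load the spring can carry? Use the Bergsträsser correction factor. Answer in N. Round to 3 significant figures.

49.9 N

C = D/d = 23.0/1.72 = 13.3721
K_B = (4C+2)/(4C−3) = 55.488/50.488 = 1.0990
τ_max = K·8FD/(πd³) → F_max = τ_allow·πd³/(8DK)
F_max = 631·π·1.72³/(8·23.0·1.0990) = 10087/202.22 = 49.881 N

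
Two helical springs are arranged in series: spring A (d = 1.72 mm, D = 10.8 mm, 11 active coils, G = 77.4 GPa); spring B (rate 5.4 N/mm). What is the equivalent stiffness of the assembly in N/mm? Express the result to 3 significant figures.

2.87 N/mm

k_A = Gd⁴/(8D³N_a) = (77.4×10³)(1.72⁴)/(8·10.8³·11) = 6.1108 N/mm
Series: 1/k_eq = 1/6.1108 + 1/5.4 = 0.34883; k_eq = 2.8667 N/mm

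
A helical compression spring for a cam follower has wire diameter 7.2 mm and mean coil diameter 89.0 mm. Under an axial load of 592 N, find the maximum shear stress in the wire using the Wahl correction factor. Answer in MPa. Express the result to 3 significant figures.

401 MPa

Spring index C = D/d = 89.0/7.2 = 12.3611
K_W = (4C−1)/(4C−4) + 0.615/C = 48.444/45.444 + 0.0498 = 1.1158
τ₀ = 8FD/(πd³) = 8·592·89.0/(π·7.2³) = 421504/1172.6 = 359.46 MPa
τ_max = K·τ₀ = 1.1158 × 359.46 = 401.08 MPa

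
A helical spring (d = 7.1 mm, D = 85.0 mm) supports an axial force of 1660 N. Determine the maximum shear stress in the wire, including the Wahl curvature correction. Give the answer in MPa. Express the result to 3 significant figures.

1120 MPa

Spring index C = D/d = 85.0/7.1 = 11.9718
K_W = (4C−1)/(4C−4) + 0.615/C = 46.887/43.887 + 0.0514 = 1.1197
τ₀ = 8FD/(πd³) = 8·1660·85.0/(π·7.1³) = 1.1288e+06/1124.4 = 1003.9 MPa
τ_max = K·τ₀ = 1.1197 × 1003.9 = 1124.1 MPa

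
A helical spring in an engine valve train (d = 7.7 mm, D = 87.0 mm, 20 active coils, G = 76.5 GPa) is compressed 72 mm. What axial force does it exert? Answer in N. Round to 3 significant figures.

184 N

k = Gd⁴/(8D³N_a) = (76.5×10³)(7.7⁴)/(8·87.0³·20) = 2.5524 N/mm
F = k·δ = 2.5524 × 72 = 183.77 N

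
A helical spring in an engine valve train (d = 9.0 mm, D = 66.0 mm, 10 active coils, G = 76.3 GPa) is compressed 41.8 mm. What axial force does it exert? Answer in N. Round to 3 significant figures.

k = Gd⁴/(8D³N_a) = (76.3×10³)(9.0⁴)/(8·66.0³·10) = 21.766 N/mm
F = k·δ = 21.766 × 41.8 = 909.81 N

910 N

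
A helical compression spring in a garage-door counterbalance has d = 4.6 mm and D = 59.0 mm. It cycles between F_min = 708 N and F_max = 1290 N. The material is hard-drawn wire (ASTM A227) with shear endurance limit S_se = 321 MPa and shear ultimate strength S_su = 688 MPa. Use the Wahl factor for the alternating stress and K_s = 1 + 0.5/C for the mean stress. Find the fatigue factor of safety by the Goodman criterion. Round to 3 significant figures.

C = D/d = 59.0/4.6 = 12.8261; K_W = (4C−1)/(4C−4)+0.615/C = 1.1114; K_s = 1+0.5/C = 1.0390
F_a = (F_max−F_min)/2 = 291 N; F_m = (F_max+F_min)/2 = 999 N
τ_a = K_W·8F_aD/(πd³) = 1.1114 × 449.17 = 499.19 MPa
τ_m = K_s·8F_mD/(πd³) = 1.0390 × 1542 = 1602.1 MPa
Goodman: 1/n_f = τ_a/S_se + τ_m/S_su = 499.19/321 + 1602.1/688 = 1.55512 + 2.32865 = 3.8838
n_f = 1/3.8838 = 0.2575

0.257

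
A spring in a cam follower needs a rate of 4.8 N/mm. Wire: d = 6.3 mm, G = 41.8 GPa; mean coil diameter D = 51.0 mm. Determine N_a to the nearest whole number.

N_a = Gd⁴/(8D³k) = (41.8×10³ × 6.3⁴)/(8 × 51.0³ × 4.8)
    = 6.58474e+07 / 5.0938e+06 = 12.93 → 13 coils

13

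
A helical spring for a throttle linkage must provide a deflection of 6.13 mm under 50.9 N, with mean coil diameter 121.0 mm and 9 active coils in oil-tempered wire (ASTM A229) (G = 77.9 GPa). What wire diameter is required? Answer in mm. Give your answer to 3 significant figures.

10.8 mm

Required rate k = F/δ = 50.9/6.13 = 8.3034 N/mm
d = (8D³N_a·k / G)^(1/4) = (8·121.0³·9·8.3034 / (77.9×10³))^0.25
  = (13596)^0.25 = 10.7982 mm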